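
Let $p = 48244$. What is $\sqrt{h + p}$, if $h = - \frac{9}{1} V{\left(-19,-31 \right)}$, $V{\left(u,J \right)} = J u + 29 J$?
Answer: $\sqrt{51034} \approx 225.91$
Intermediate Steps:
$V{\left(u,J \right)} = 29 J + J u$
$h = 2790$ ($h = - \frac{9}{1} \left(- 31 \left(29 - 19\right)\right) = \left(-9\right) 1 \left(\left(-31\right) 10\right) = \left(-9\right) \left(-310\right) = 2790$)
$\sqrt{h + p} = \sqrt{2790 + 48244} = \sqrt{51034}$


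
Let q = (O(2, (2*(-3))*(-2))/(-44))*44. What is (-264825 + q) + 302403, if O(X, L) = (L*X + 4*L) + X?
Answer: 37504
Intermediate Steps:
O(X, L) = X + 4*L + L*X (O(X, L) = (4*L + L*X) + X = X + 4*L + L*X)
q = -74 (q = ((2 + 4*((2*(-3))*(-2)) + ((2*(-3))*(-2))*2)/(-44))*44 = -(2 + 4*(-6*(-2)) - 6*(-2)*2)/44*44 = -(2 + 4*12 + 12*2)/44*44 = -(2 + 48 + 24)/44*44 = -1/44*74*44 = -37/22*44 = -74)
(-264825 + q) + 302403 = (-264825 - 74) + 302403 = -264899 + 302403 = 37504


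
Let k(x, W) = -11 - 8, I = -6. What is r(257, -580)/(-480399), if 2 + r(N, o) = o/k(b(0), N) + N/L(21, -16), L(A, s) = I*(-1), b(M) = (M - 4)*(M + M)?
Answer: -8135/54765486 ≈ -0.00014854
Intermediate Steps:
b(M) = 2*M*(-4 + M) (b(M) = (-4 + M)*(2*M) = 2*M*(-4 + M))
L(A, s) = 6 (L(A, s) = -6*(-1) = 6)
k(x, W) = -19
r(N, o) = -2 - o/19 + N/6 (r(N, o) = -2 + (o/(-19) + N/6) = -2 + (o*(-1/19) + N*(1/6)) = -2 + (-o/19 + N/6) = -2 - o/19 + N/6)
r(257, -580)/(-480399) = (-2 - 1/19*(-580) + (1/6)*257)/(-480399) = (-2 + 580/19 + 257/6)*(-1/480399) = (8135/114)*(-1/480399) = -8135/54765486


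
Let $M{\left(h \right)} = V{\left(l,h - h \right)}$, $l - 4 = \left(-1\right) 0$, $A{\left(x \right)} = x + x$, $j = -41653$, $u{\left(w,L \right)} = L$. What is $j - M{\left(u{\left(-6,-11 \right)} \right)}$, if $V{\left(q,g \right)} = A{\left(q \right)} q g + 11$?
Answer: $-41664$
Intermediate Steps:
$A{\left(x \right)} = 2 x$
$l = 4$ ($l = 4 - 0 = 4 + 0 = 4$)
$V{\left(q,g \right)} = 11 + 2 g q^{2}$ ($V{\left(q,g \right)} = 2 q q g + 11 = 2 q^{2} g + 11 = 2 g q^{2} + 11 = 11 + 2 g q^{2}$)
$M{\left(h \right)} = 11$ ($M{\left(h \right)} = 11 + 2 \left(h - h\right) 4^{2} = 11 + 2 \cdot 0 \cdot 16 = 11 + 0 = 11$)
$j - M{\left(u{\left(-6,-11 \right)} \right)} = -41653 - 11 = -41664$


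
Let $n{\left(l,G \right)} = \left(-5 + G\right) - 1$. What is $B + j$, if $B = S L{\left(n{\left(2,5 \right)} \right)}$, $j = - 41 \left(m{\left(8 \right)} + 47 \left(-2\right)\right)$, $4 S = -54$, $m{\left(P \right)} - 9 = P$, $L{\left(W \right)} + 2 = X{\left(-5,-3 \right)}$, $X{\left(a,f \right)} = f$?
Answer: $\frac{6449}{2} \approx 3224.5$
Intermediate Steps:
$n{\left(l,G \right)} = -6 + G$
$L{\left(W \right)} = -5$ ($L{\left(W \right)} = -2 - 3 = -5$)
$m{\left(P \right)} = 9 + P$
$S = - \frac{27}{2}$ ($S = \frac{1}{4} \left(-54\right) = - \frac{27}{2} \approx -13.5$)
$j = 3157$ ($j = - 41 \left(\left(9 + 8\right) + 47 \left(-2\right)\right) = - 41 \left(17 - 94\right) = \left(-41\right) \left(-77\right) = 3157$)
$B = \frac{135}{2}$ ($B = \left(- \frac{27}{2}\right) \left(-5\right) = \frac{135}{2} \approx 67.5$)
$B + j = \frac{135}{2} + 3157 = \frac{6449}{2}$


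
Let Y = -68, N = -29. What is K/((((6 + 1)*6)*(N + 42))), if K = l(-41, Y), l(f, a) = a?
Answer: -34/273 ≈ -0.12454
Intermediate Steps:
K = -68
K/((((6 + 1)*6)*(N + 42))) = -68*1/(6*(-29 + 42)*(6 + 1)) = -68/((7*6)*13) = -68/(42*13) = -68/546 = -68*1/546 = -34/273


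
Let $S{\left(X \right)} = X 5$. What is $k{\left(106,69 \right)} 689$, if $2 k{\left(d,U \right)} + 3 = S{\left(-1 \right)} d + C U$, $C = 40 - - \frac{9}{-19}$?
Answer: $\frac{14362894}{19} \approx 7.5594 \cdot 10^{5}$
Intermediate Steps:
$S{\left(X \right)} = 5 X$
$C = \frac{751}{19}$ ($C = 40 - \left(-9\right) \left(- \frac{1}{19}\right) = 40 - \frac{9}{19} = \frac{751}{19} \approx 39.526$)
$k{\left(d,U \right)} = - \frac{3}{2} - \frac{5 d}{2} + \frac{751 U}{38}$ ($k{\left(d,U \right)} = - \frac{3}{2} + \frac{5 \left(-1\right) d + \frac{751 U}{19}}{2} = - \frac{3}{2} + \frac{- 5 d + \frac{751 U}{19}}{2} = - \frac{3}{2} + \left(- \frac{5 d}{2} + \frac{751 U}{38}\right) = - \frac{3}{2} - \frac{5 d}{2} + \frac{751 U}{38}$)
$k{\left(106,69 \right)} 689 = \left(- \frac{3}{2} - 265 + \frac{751}{38} \cdot 69\right) 689 = \left(- \frac{3}{2} - 265 + \frac{51819}{38}\right) 689 = \frac{20846}{19} \cdot 689 = \frac{14362894}{19}$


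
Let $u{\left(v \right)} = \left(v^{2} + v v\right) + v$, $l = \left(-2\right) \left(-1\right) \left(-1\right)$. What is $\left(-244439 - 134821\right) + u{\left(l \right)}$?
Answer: $-379254$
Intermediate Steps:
$l = -2$ ($l = 2 \left(-1\right) = -2$)
$u{\left(v \right)} = v + 2 v^{2}$ ($u{\left(v \right)} = \left(v^{2} + v^{2}\right) + v = 2 v^{2} + v = v + 2 v^{2}$)
$\left(-244439 - 134821\right) + u{\left(l \right)} = \left(-244439 - 134821\right) - 2 \left(1 + 2 \left(-2\right)\right) = -379260 - 2 \left(1 - 4\right) = -379260 - -6 = -379260 + 6 = -379254$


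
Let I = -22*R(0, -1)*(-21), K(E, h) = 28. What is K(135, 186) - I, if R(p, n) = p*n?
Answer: 28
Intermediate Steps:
R(p, n) = n*p
I = 0 (I = -(-22)*0*(-21) = -22*0*(-21) = 0*(-21) = 0)
K(135, 186) - I = 28 - 1*0 = 28 + 0 = 28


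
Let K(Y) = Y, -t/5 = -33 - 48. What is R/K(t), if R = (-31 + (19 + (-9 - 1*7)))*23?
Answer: -644/405 ≈ -1.5901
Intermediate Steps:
R = -644 (R = (-31 + (19 + (-9 - 7)))*23 = (-31 + (19 - 16))*23 = (-31 + 3)*23 = -28*23 = -644)
t = 405 (t = -5*(-33 - 48) = -5*(-81) = 405)
R/K(t) = -644/405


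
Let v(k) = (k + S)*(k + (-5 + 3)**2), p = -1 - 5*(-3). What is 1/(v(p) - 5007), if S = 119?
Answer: -1/2613 ≈ -0.00038270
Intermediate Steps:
p = 14 (p = -1 + 15 = 14)
v(k) = (4 + k)*(119 + k) (v(k) = (k + 119)*(k + (-5 + 3)**2) = (119 + k)*(k + (-2)**2) = (119 + k)*(k + 4) = (119 + k)*(4 + k) = (4 + k)*(119 + k))
1/(v(p) - 5007) = 1/((476 + 14**2 + 123*14) - 5007) = 1/((476 + 196 + 1722) - 5007) = 1/(2394 - 5007) = 1/(-2613) = -1/2613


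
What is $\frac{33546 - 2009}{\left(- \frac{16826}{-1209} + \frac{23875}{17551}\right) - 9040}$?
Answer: $- \frac{669188617383}{191497019359} \approx -3.4945$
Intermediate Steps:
$\frac{33546 - 2009}{\left(- \frac{16826}{-1209} + \frac{23875}{17551}\right) - 9040} = \frac{31537}{\left(\left(-16826\right) \left(- \frac{1}{1209}\right) + 23875 \cdot \frac{1}{17551}\right) - 9040} = \frac{31537}{\left(\frac{16826}{1209} + \frac{23875}{17551}\right) - 9040} = \frac{31537}{\frac{324178001}{21219159} - 9040} = \frac{31537}{- \frac{191497019359}{21219159}} = 31537 \left(- \frac{21219159}{191497019359}\right) = - \frac{669188617383}{191497019359}$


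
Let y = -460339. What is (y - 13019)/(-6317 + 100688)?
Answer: -157786/31457 ≈ -5.0159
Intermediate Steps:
(y - 13019)/(-6317 + 100688) = (-460339 - 13019)/(-6317 + 100688) = -473358/94371 = -473358*1/94371 = -157786/31457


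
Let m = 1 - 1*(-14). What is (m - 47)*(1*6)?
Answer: -192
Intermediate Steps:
m = 15 (m = 1 + 14 = 15)
(m - 47)*(1*6) = (15 - 47)*(1*6) = -32*6 = -192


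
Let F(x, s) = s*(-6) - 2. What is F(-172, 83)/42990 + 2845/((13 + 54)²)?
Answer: 12006205/19298211 ≈ 0.62214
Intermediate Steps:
F(x, s) = -2 - 6*s (F(x, s) = -6*s - 2 = -2 - 6*s)
F(-172, 83)/42990 + 2845/((13 + 54)²) = (-2 - 6*83)/42990 + 2845/((13 + 54)²) = (-2 - 498)*(1/42990) + 2845/(67²) = -500*1/42990 + 2845/4489 = -50/4299 + 2845*(1/4489) = -50/4299 + 2845/4489 = 12006205/19298211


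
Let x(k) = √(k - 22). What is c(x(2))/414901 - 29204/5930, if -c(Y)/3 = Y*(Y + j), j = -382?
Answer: -6058206502/1230181465 + 2292*I*√5/414901 ≈ -4.9246 + 0.012353*I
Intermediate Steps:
x(k) = √(-22 + k)
c(Y) = -3*Y*(-382 + Y) (c(Y) = -3*Y*(Y - 382) = -3*Y*(-382 + Y))
c(x(2))/414901 - 29204/5930 = (3*√(-22 + 2)*(382 - √(-22 + 2)))/414901 - 29204/5930 = (3*√(-20)*(382 - √(-20)))*(1/414901) - 29204*1/5930 = (3*(2*I*√5)*(382 - 2*I*√5))*(1/414901) - 14602/2965 = (6*I*√5*(382 - 2*I*√5))*(1/414901) - 14602/2965 = 6*I*√5*(382 - 2*I*√5)/414901 - 14602/2965 = -14602/2965 + 6*I*√5*(382 - 2*I*√5)/414901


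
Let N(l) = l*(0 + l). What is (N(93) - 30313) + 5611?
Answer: -16053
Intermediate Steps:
N(l) = l² (N(l) = l*l = l²)
(N(93) - 30313) + 5611 = (93² - 30313) + 5611 = (8649 - 30313) + 5611 = -21664 + 5611 = -16053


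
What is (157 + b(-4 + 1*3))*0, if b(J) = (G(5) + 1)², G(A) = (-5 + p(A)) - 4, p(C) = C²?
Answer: 0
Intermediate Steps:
G(A) = -9 + A² (G(A) = (-5 + A²) - 4 = -9 + A²)
b(J) = 289 (b(J) = ((-9 + 5²) + 1)² = ((-9 + 25) + 1)² = (16 + 1)² = 17² = 289)
(157 + b(-4 + 1*3))*0 = (157 + 289)*0 = 446*0 = 0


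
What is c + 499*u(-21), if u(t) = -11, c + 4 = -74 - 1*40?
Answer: -5607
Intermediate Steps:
c = -118 (c = -4 + (-74 - 1*40) = -4 + (-74 - 40) = -4 - 114 = -118)
c + 499*u(-21) = -118 + 499*(-11) = -118 - 5489 = -5607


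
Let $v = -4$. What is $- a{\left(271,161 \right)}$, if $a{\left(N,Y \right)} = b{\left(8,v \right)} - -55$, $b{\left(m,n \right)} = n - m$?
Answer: $-43$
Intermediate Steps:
$a{\left(N,Y \right)} = 43$ ($a{\left(N,Y \right)} = \left(-4 - 8\right) - -55 = \left(-4 - 8\right) + 55 = -12 + 55 = 43$)
$- a{\left(271,161 \right)} = \left(-1\right) 43 = -43$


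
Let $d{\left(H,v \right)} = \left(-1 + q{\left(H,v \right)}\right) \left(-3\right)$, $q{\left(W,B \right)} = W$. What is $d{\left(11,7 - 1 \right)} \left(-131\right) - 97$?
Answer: $3833$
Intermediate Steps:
$d{\left(H,v \right)} = 3 - 3 H$ ($d{\left(H,v \right)} = \left(-1 + H\right) \left(-3\right) = 3 - 3 H$)
$d{\left(11,7 - 1 \right)} \left(-131\right) - 97 = \left(3 - 33\right) \left(-131\right) - 97 = \left(-30\right) \left(-131\right) - 97 = 3930 - 97 = 3833$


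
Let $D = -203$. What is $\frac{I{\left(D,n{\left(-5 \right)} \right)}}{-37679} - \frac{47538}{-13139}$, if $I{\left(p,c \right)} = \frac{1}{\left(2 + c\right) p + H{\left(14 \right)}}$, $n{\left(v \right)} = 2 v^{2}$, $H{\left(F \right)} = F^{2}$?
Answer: $\frac{2650952768837}{732695283880} \approx 3.6181$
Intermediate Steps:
$I{\left(p,c \right)} = \frac{1}{196 + p \left(2 + c\right)}$ ($I{\left(p,c \right)} = \frac{1}{\left(2 + c\right) p + 14^{2}} = \frac{1}{p \left(2 + c\right) + 196} = \frac{1}{196 + p \left(2 + c\right)}$)
$\frac{I{\left(D,n{\left(-5 \right)} \right)}}{-37679} - \frac{47538}{-13139} = \frac{1}{\left(196 + 2 \left(-203\right) + 2 \left(-5\right)^{2} \left(-203\right)\right) \left(-37679\right)} - \frac{47538}{-13139} = \frac{1}{196 - 406 + 2 \cdot 25 \left(-203\right)} \left(- \frac{1}{37679}\right) - - \frac{47538}{13139} = \frac{1}{196 - 406 + 50 \left(-203\right)} \left(- \frac{1}{37679}\right) + \frac{47538}{13139} = \frac{1}{196 - 406 - 10150} \left(- \frac{1}{37679}\right) + \frac{47538}{13139} = \frac{1}{-10360} \left(- \frac{1}{37679}\right) + \frac{47538}{13139} = \left(- \frac{1}{10360}\right) \left(- \frac{1}{37679}\right) + \frac{47538}{13139} = \frac{1}{390354440} + \frac{47538}{13139} = \frac{2650952768837}{732695283880}$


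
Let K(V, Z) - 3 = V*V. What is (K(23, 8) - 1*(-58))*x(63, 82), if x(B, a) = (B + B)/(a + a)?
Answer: 18585/41 ≈ 453.29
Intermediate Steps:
K(V, Z) = 3 + V**2 (K(V, Z) = 3 + V*V = 3 + V**2)
x(B, a) = B/a (x(B, a) = (2*B)/((2*a)) = (2*B)*(1/(2*a)) = B/a)
(K(23, 8) - 1*(-58))*x(63, 82) = ((3 + 23**2) - 1*(-58))*(63/82) = ((3 + 529) + 58)*(63*(1/82)) = (532 + 58)*(63/82) = 590*(63/82) = 18585/41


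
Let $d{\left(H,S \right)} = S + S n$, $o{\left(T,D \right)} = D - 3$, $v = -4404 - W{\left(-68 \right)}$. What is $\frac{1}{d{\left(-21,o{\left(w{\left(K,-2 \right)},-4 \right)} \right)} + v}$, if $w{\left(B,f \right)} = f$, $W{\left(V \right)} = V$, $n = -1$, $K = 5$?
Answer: $- \frac{1}{4336} \approx -0.00023063$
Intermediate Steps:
$v = -4336$ ($v = -4404 - -68 = -4404 + 68 = -4336$)
$o{\left(T,D \right)} = -3 + D$
$d{\left(H,S \right)} = 0$ ($d{\left(H,S \right)} = S + S \left(-1\right) = S - S = 0$)
$\frac{1}{d{\left(-21,o{\left(w{\left(K,-2 \right)},-4 \right)} \right)} + v} = \frac{1}{0 - 4336} = \frac{1}{-4336} = - \frac{1}{4336}$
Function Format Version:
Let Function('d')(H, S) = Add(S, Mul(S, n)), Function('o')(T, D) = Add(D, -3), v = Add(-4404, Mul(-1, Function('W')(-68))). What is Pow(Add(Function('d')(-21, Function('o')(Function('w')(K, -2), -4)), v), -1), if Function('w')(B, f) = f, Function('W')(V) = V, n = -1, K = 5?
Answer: Rational(-1, 4336) ≈ -0.00023063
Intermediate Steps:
v = -4336 (v = Add(-4404, Mul(-1, -68)) = Add(-4404, 68) = -4336)
Function('o')(T, D) = Add(-3, D)
Function('d')(H, S) = 0 (Function('d')(H, S) = Add(S, Mul(S, -1)) = Add(S, Mul(-1, S)) = 0)
Pow(Add(Function('d')(-21, Function('o')(Function('w')(K, -2), -4)), v), -1) = Pow(Add(0, -4336), -1) = Pow(-4336, -1) = Rational(-1, 4336)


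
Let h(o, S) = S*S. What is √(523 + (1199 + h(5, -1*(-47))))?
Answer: √3931 ≈ 62.698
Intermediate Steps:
h(o, S) = S²
√(523 + (1199 + h(5, -1*(-47)))) = √(523 + (1199 + (-1*(-47))²)) = √(523 + (1199 + 47²)) = √(523 + (1199 + 2209)) = √(523 + 3408) = √3931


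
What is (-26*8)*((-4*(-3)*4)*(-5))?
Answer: 49920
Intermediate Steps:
(-26*8)*((-4*(-3)*4)*(-5)) = -208*12*4*(-5) = -9984*(-5) = -208*(-240) = 49920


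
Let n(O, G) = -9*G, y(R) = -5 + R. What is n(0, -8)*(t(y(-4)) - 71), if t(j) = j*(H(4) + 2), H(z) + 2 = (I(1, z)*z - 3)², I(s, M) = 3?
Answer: -57600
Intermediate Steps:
H(z) = -2 + (-3 + 3*z)² (H(z) = -2 + (3*z - 3)² = -2 + (-3 + 3*z)²)
t(j) = 81*j (t(j) = j*((-2 + 9*(-1 + 4)²) + 2) = j*((-2 + 9*3²) + 2) = j*((-2 + 9*9) + 2) = j*((-2 + 81) + 2) = j*(79 + 2) = j*81 = 81*j)
n(0, -8)*(t(y(-4)) - 71) = (-9*(-8))*(81*(-5 - 4) - 71) = 72*(81*(-9) - 71) = 72*(-729 - 71) = 72*(-800) = -57600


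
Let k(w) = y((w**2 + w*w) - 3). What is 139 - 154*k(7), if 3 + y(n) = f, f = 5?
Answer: -169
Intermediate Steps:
y(n) = 2 (y(n) = -3 + 5 = 2)
k(w) = 2
139 - 154*k(7) = 139 - 154*2 = 139 - 308 = -169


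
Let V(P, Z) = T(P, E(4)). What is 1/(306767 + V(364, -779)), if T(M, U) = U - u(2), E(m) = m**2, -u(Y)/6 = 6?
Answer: 1/306819 ≈ 3.2593e-6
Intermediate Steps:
u(Y) = -36 (u(Y) = -6*6 = -36)
T(M, U) = 36 + U (T(M, U) = U - 1*(-36) = U + 36 = 36 + U)
V(P, Z) = 52 (V(P, Z) = 36 + 4**2 = 36 + 16 = 52)
1/(306767 + V(364, -779)) = 1/(306767 + 52) = 1/306819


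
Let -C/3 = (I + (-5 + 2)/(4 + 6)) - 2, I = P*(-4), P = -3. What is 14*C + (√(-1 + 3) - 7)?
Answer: -2072/5 + √2 ≈ -412.99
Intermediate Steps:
I = 12 (I = -3*(-4) = 12)
C = -291/10 (C = -3*((12 + (-5 + 2)/(4 + 6)) - 2) = -3*((12 - 3/10) - 2) = -3*(117/10 - 2) = -3*97/10 = -291/10 ≈ -29.100)
14*C + (√(-1 + 3) - 7) = 14*(-291/10) + (√(-1 + 3) - 7) = -2037/5 + (√2 - 7) = -2037/5 + (-7 + √2) = -2072/5 + √2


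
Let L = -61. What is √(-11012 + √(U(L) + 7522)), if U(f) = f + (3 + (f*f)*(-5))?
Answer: √(-11012 + I*√11141) ≈ 0.5029 + 104.94*I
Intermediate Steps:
U(f) = 3 + f - 5*f² (U(f) = f + (3 + f²*(-5)) = f + (3 - 5*f²) = 3 + f - 5*f²)
√(-11012 + √(U(L) + 7522)) = √(-11012 + √((3 - 61 - 5*(-61)²) + 7522)) = √(-11012 + √((3 - 61 - 5*3721) + 7522)) = √(-11012 + √((3 - 61 - 18605) + 7522)) = √(-11012 + √(-18663 + 7522)) = √(-11012 + √(-11141)) = √(-11012 + I*√11141)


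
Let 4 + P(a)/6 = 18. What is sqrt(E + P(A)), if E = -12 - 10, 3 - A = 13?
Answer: sqrt(62) ≈ 7.8740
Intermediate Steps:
A = -10 (A = 3 - 1*13 = 3 - 13 = -10)
P(a) = 84 (P(a) = -24 + 6*18 = -24 + 108 = 84)
E = -22
sqrt(E + P(A)) = sqrt(-22 + 84) = sqrt(62)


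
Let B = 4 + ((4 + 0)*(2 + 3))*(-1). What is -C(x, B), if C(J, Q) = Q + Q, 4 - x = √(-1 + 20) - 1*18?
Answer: 32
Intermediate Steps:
B = -16 (B = 4 + (4*5)*(-1) = 4 + 20*(-1) = 4 - 20 = -16)
x = 22 - √19 (x = 4 - (√(-1 + 20) - 1*18) = 4 - (√19 - 18) = 4 - (-18 + √19) = 4 + (18 - √19) = 22 - √19 ≈ 17.641)
C(J, Q) = 2*Q
-C(x, B) = -2*(-16) = -1*(-32) = 32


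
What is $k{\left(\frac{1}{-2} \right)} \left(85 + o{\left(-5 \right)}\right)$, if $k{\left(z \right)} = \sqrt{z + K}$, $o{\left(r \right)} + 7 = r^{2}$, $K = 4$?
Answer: $\frac{103 \sqrt{14}}{2} \approx 192.7$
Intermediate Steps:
$o{\left(r \right)} = -7 + r^{2}$
$k{\left(z \right)} = \sqrt{4 + z}$ ($k{\left(z \right)} = \sqrt{z + 4} = \sqrt{4 + z}$)
$k{\left(\frac{1}{-2} \right)} \left(85 + o{\left(-5 \right)}\right) = \sqrt{4 + \frac{1}{-2}} \left(85 - \left(7 - \left(-5\right)^{2}\right)\right) = \sqrt{4 - \frac{1}{2}} \left(85 + \left(-7 + 25\right)\right) = \sqrt{\frac{7}{2}} \left(85 + 18\right) = \frac{\sqrt{14}}{2} \cdot 103 = \frac{103 \sqrt{14}}{2}$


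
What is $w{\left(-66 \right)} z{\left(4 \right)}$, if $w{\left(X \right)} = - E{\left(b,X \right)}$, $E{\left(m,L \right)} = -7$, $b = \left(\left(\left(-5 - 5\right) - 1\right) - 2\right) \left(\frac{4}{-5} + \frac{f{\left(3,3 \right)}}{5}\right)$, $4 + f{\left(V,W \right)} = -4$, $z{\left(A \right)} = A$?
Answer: $28$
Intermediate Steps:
$f{\left(V,W \right)} = -8$ ($f{\left(V,W \right)} = -4 - 4 = -8$)
$b = \frac{156}{5}$ ($b = \left(\left(\left(-5 - 5\right) - 1\right) - 2\right) \left(\frac{4}{-5} - \frac{8}{5}\right) = \left(\left(-10 - 1\right) - 2\right) \left(4 \left(- \frac{1}{5}\right) - \frac{8}{5}\right) = \left(-11 - 2\right) \left(- \frac{4}{5} - \frac{8}{5}\right) = \left(-13\right) \left(- \frac{12}{5}\right) = \frac{156}{5} \approx 31.2$)
$w{\left(X \right)} = 7$ ($w{\left(X \right)} = \left(-1\right) \left(-7\right) = 7$)
$w{\left(-66 \right)} z{\left(4 \right)} = 7 \cdot 4 = 28$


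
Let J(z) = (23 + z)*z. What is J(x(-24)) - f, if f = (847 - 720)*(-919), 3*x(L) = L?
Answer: 116593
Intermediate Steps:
x(L) = L/3
J(z) = z*(23 + z)
f = -116713 (f = 127*(-919) = -116713)
J(x(-24)) - f = ((⅓)*(-24))*(23 + (⅓)*(-24)) - 1*(-116713) = -8*(23 - 8) + 116713 = -8*15 + 116713 = -120 + 116713 = 116593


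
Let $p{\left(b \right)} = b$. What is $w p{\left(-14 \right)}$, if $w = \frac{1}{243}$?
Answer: $- \frac{14}{243} \approx -0.057613$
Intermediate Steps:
$w = \frac{1}{243} \approx 0.0041152$
$w p{\left(-14 \right)} = \frac{1}{243} \left(-14\right) = - \frac{14}{243}$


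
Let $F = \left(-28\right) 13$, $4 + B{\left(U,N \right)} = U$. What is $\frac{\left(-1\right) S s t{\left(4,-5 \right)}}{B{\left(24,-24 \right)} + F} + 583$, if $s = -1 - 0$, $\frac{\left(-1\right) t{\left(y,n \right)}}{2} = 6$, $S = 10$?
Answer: $\frac{25084}{43} \approx 583.35$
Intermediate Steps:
$t{\left(y,n \right)} = -12$ ($t{\left(y,n \right)} = \left(-2\right) 6 = -12$)
$B{\left(U,N \right)} = -4 + U$
$s = -1$ ($s = -1 + 0 = -1$)
$F = -364$
$\frac{\left(-1\right) S s t{\left(4,-5 \right)}}{B{\left(24,-24 \right)} + F} + 583 = \frac{\left(-1\right) 10 \left(-1\right) \left(-12\right)}{\left(-4 + 24\right) - 364} + 583 = \frac{\left(-1\right) \left(\left(-10\right) \left(-12\right)\right)}{20 - 364} + 583 = \frac{\left(-1\right) 120}{-344} + 583 = \left(-120\right) \left(- \frac{1}{344}\right) + 583 = \frac{15}{43} + 583 = \frac{25084}{43}$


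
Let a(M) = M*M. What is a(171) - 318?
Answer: 28923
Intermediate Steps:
a(M) = M²
a(171) - 318 = 171² - 318 = 29241 - 318 = 28923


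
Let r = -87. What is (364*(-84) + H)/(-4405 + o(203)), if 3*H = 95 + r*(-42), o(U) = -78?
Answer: 87979/13449 ≈ 6.5417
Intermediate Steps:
H = 3749/3 (H = (95 - 87*(-42))/3 = (95 + 3654)/3 = (⅓)*3749 = 3749/3 ≈ 1249.7)
(364*(-84) + H)/(-4405 + o(203)) = (364*(-84) + 3749/3)/(-4405 - 78) = (-30576 + 3749/3)/(-4483) = -87979/3*(-1/4483) = 87979/13449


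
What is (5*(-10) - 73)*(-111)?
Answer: 13653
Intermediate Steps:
(5*(-10) - 73)*(-111) = (-50 - 73)*(-111) = -123*(-111) = 13653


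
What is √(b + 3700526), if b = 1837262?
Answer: 2*√1384447 ≈ 2353.3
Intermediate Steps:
√(b + 3700526) = √(1837262 + 3700526) = √5537788 = 2*√1384447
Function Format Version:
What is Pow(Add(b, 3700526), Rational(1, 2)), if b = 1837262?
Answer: Mul(2, Pow(1384447, Rational(1, 2))) ≈ 2353.3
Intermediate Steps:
Pow(Add(b, 3700526), Rational(1, 2)) = Pow(Add(1837262, 3700526), Rational(1, 2)) = Pow(5537788, Rational(1, 2)) = Mul(2, Pow(1384447, Rational(1, 2)))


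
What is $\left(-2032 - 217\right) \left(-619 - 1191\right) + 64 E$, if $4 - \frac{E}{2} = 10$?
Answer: $4069922$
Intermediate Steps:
$E = -12$ ($E = 8 - 20 = -12$)
$\left(-2032 - 217\right) \left(-619 - 1191\right) + 64 E = \left(-2032 - 217\right) \left(-619 - 1191\right) + 64 \left(-12\right) = \left(-2249\right) \left(-1810\right) - 768 = 4070690 - 768 = 4069922$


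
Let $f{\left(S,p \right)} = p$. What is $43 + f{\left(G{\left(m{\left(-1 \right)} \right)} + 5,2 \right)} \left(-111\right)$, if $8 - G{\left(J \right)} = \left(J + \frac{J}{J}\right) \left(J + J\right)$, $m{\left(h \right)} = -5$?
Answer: $-179$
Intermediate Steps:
$G{\left(J \right)} = 8 - 2 J \left(1 + J\right)$ ($G{\left(J \right)} = 8 - \left(J + \frac{J}{J}\right) \left(J + J\right) = 8 - \left(J + 1\right) 2 J = 8 - \left(1 + J\right) 2 J = 8 - 2 J \left(1 + J\right)$)
$43 + f{\left(G{\left(m{\left(-1 \right)} \right)} + 5,2 \right)} \left(-111\right) = 43 + 2 \left(-111\right) = 43 - 222 = -179$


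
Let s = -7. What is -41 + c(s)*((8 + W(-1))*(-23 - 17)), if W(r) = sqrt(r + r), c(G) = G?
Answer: 2199 + 280*I*sqrt(2) ≈ 2199.0 + 395.98*I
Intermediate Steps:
W(r) = sqrt(2)*sqrt(r) (W(r) = sqrt(2*r) = sqrt(2)*sqrt(r))
-41 + c(s)*((8 + W(-1))*(-23 - 17)) = -41 - 7*(8 + sqrt(2)*sqrt(-1))*(-23 - 17) = -41 - 7*(8 + sqrt(2)*I)*(-40) = -41 - 7*(8 + I*sqrt(2))*(-40) = -41 - 7*(-320 - 40*I*sqrt(2)) = -41 + (2240 + 280*I*sqrt(2)) = 2199 + 280*I*sqrt(2)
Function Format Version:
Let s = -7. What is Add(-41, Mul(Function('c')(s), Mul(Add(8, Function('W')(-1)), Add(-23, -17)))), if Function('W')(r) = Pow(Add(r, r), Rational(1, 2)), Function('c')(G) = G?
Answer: Add(2199, Mul(280, I, Pow(2, Rational(1, 2)))) ≈ Add(2199.0, Mul(395.98, I))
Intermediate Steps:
Function('W')(r) = Mul(Pow(2, Rational(1, 2)), Pow(r, Rational(1, 2))) (Function('W')(r) = Pow(Mul(2, r), Rational(1, 2)) = Mul(Pow(2, Rational(1, 2)), Pow(r, Rational(1, 2))))
Add(-41, Mul(Function('c')(s), Mul(Add(8, Function('W')(-1)), Add(-23, -17)))) = Add(-41, Mul(-7, Mul(Add(8, Mul(Pow(2, Rational(1, 2)), Pow(-1, Rational(1, 2)))), Add(-23, -17)))) = Add(-41, Mul(-7, Mul(Add(8, Mul(Pow(2, Rational(1, 2)), I)), -40))) = Add(-41, Mul(-7, Mul(Add(8, Mul(I, Pow(2, Rational(1, 2)))), -40))) = Add(-41, Mul(-7, Add(-320, Mul(-40, I, Pow(2, Rational(1, 2)))))) = Add(-41, Add(2240, Mul(280, I, Pow(2, Rational(1, 2))))) = Add(2199, Mul(280, I, Pow(2, Rational(1, 2))))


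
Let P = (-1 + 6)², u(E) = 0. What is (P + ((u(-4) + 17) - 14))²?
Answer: 784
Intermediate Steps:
P = 25 (P = 5² = 25)
(P + ((u(-4) + 17) - 14))² = (25 + ((0 + 17) - 14))² = (25 + (17 - 14))² = (25 + 3)² = 28² = 784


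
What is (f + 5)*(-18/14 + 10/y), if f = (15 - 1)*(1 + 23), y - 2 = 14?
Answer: -12617/56 ≈ -225.30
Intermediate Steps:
y = 16 (y = 2 + 14 = 16)
f = 336 (f = 14*24 = 336)
(f + 5)*(-18/14 + 10/y) = (336 + 5)*(-18/14 + 10/16) = 341*(-18*1/14 + 10*(1/16)) = 341*(-9/7 + 5/8) = 341*(-37/56) = -12617/56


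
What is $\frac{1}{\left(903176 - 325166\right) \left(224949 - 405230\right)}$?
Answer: $- \frac{1}{104204220810} \approx -9.5965 \cdot 10^{-12}$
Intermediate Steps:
$\frac{1}{\left(903176 - 325166\right) \left(224949 - 405230\right)} = \frac{1}{578010 \left(-180281\right)} = \frac{1}{578010} \left(- \frac{1}{180281}\right) = - \frac{1}{104204220810}$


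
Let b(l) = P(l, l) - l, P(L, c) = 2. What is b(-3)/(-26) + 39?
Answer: 1009/26 ≈ 38.808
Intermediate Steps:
b(l) = 2 - l
b(-3)/(-26) + 39 = (2 - 1*(-3))/(-26) + 39 = -(2 + 3)/26 + 39 = -1/26*5 + 39 = -5/26 + 39 = 1009/26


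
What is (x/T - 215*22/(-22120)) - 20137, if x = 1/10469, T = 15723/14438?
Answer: -7331889200150821/364104240444 ≈ -20137.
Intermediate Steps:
T = 15723/14438 (T = 15723*(1/14438) = 15723/14438 ≈ 1.0890)
x = 1/10469 ≈ 9.5520e-5
(x/T - 215*22/(-22120)) - 20137 = (1/(10469*(15723/14438)) - 215*22/(-22120)) - 20137 = ((1/10469)*(14438/15723) - 4730*(-1/22120)) - 20137 = (14438/164604087 + 473/2212) - 20137 = 77889670007/364104240444 - 20137 = -7331889200150821/364104240444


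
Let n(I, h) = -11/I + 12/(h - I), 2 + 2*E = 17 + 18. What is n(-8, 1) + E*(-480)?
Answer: -190015/24 ≈ -7917.3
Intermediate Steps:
E = 33/2 (E = -1 + (17 + 18)/2 = -1 + (½)*35 = -1 + 35/2 = 33/2 ≈ 16.500)
n(-8, 1) + E*(-480) = (-23*(-8) + 11*1)/((-8)*(-8 - 1*1)) + (33/2)*(-480) = -(184 + 11)/(8*(-8 - 1)) - 7920 = -⅛*195/(-9) - 7920 = -⅛*(-⅑)*195 - 7920 = 65/24 - 7920 = -190015/24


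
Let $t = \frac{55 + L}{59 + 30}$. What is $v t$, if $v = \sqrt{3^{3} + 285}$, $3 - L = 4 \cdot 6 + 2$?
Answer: $\frac{64 \sqrt{78}}{89} \approx 6.3509$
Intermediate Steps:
$L = -23$ ($L = 3 - \left(4 \cdot 6 + 2\right) = 3 - \left(24 + 2\right) = 3 - 26 = -23$)
$v = 2 \sqrt{78}$ ($v = \sqrt{27 + 285} = \sqrt{312} = 2 \sqrt{78} \approx 17.664$)
$t = \frac{32}{89}$ ($t = \frac{55 - 23}{59 + 30} = \frac{32}{89} \approx 0.35955$)
$v t = 2 \sqrt{78} \cdot \frac{32}{89} = \frac{64 \sqrt{78}}{89}$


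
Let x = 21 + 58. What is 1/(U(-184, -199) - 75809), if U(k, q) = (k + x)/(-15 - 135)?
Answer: -10/758083 ≈ -1.3191e-5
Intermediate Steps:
x = 79
U(k, q) = -79/150 - k/150 (U(k, q) = (k + 79)/(-15 - 135) = (79 + k)/(-150) = (79 + k)*(-1/150) = -79/150 - k/150)
1/(U(-184, -199) - 75809) = 1/((-79/150 - 1/150*(-184)) - 75809) = 1/((-79/150 + 92/75) - 75809) = 1/(7/10 - 75809) = 1/(-758083/10) = -10/758083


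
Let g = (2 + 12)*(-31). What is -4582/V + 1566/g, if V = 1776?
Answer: -1192451/192696 ≈ -6.1882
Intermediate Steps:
g = -434 (g = 14*(-31) = -434)
-4582/V + 1566/g = -4582/1776 + 1566/(-434) = -4582*1/1776 + 1566*(-1/434) = -2291/888 - 783/217 = -1192451/192696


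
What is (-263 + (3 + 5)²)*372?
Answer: -74028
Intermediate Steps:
(-263 + (3 + 5)²)*372 = (-263 + 8²)*372 = (-263 + 64)*372 = -199*372 = -74028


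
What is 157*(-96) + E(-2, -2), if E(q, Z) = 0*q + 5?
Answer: -15067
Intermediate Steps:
E(q, Z) = 5 (E(q, Z) = 0 + 5 = 5)
157*(-96) + E(-2, -2) = 157*(-96) + 5 = -15072 + 5 = -15067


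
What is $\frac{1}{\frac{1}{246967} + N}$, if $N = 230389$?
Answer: $\frac{246967}{56898480164} \approx 4.3405 \cdot 10^{-6}$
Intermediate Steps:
$\frac{1}{\frac{1}{246967} + N} = \frac{1}{\frac{1}{246967} + 230389} = \frac{1}{\frac{56898480164}{246967}} = \frac{246967}{56898480164}$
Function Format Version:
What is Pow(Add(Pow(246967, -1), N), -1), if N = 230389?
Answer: Rational(246967, 56898480164) ≈ 4.3405e-6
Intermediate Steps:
Pow(Add(Pow(246967, -1), N), -1) = Pow(Add(Pow(246967, -1), 230389), -1) = Pow(Add(Rational(1, 246967), 230389), -1) = Pow(Rational(56898480164, 246967), -1) = Rational(246967, 56898480164)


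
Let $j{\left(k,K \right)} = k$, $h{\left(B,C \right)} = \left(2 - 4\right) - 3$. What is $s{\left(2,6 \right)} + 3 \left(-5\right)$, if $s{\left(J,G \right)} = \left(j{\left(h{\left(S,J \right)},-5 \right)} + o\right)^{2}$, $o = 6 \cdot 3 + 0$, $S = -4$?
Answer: $154$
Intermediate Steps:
$h{\left(B,C \right)} = -5$ ($h{\left(B,C \right)} = -2 - 3 = -5$)
$o = 18$ ($o = 18 + 0 = 18$)
$s{\left(J,G \right)} = 169$ ($s{\left(J,G \right)} = \left(-5 + 18\right)^{2} = 13^{2} = 169$)
$s{\left(2,6 \right)} + 3 \left(-5\right) = 169 + 3 \left(-5\right) = 169 - 15 = 154$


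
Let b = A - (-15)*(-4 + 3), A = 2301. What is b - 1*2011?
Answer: 275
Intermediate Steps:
b = 2286 (b = 2301 - (-15)*(-4 + 3) = 2301 - (-15)*(-1) = 2301 - 1*15 = 2301 - 15 = 2286)
b - 1*2011 = 2286 - 1*2011 = 2286 - 2011 = 275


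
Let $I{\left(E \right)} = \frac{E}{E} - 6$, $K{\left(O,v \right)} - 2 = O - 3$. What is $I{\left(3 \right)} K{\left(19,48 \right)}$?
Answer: $-90$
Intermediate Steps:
$K{\left(O,v \right)} = -1 + O$ ($K{\left(O,v \right)} = 2 + \left(O - 3\right) = 2 + \left(-3 + O\right) = -1 + O$)
$I{\left(E \right)} = -5$ ($I{\left(E \right)} = 1 - 6 = -5$)
$I{\left(3 \right)} K{\left(19,48 \right)} = - 5 \left(-1 + 19\right) = \left(-5\right) 18 = -90$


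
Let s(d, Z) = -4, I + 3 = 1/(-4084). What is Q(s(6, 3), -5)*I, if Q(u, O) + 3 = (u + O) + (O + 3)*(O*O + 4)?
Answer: 428855/2042 ≈ 210.02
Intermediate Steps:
I = -12253/4084 (I = -3 + 1/(-4084) = -3 - 1/4084 = -12253/4084 ≈ -3.0002)
Q(u, O) = -3 + O + u + (3 + O)*(4 + O²) (Q(u, O) = -3 + ((u + O) + (O + 3)*(O*O + 4)) = -3 + ((O + u) + (3 + O)*(O² + 4)) = -3 + ((O + u) + (3 + O)*(4 + O²)) = -3 + (O + u + (3 + O)*(4 + O²)) = -3 + O + u + (3 + O)*(4 + O²))
Q(s(6, 3), -5)*I = (9 - 4 + (-5)³ + 3*(-5)² + 5*(-5))*(-12253/4084) = (9 - 4 - 125 + 3*25 - 25)*(-12253/4084) = (9 - 4 - 125 + 75 - 25)*(-12253/4084) = -70*(-12253/4084) = 428855/2042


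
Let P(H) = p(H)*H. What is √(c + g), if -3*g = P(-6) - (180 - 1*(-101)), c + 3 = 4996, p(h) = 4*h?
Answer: 2*√11337/3 ≈ 70.984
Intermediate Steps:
c = 4993 (c = -3 + 4996 = 4993)
P(H) = 4*H² (P(H) = (4*H)*H = 4*H²)
g = 137/3 (g = -(4*(-6)² - (180 - 1*(-101)))/3 = -(4*36 - (180 + 101))/3 = -(144 - 1*281)/3 = -(144 - 281)/3 = -⅓*(-137) = 137/3 ≈ 45.667)
√(c + g) = √(4993 + 137/3) = √(15116/3) = 2*√11337/3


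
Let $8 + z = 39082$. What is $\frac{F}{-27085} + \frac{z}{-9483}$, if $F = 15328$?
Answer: $- \frac{1203674714}{256847055} \approx -4.6863$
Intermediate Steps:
$z = 39074$ ($z = -8 + 39082 = 39074$)
$\frac{F}{-27085} + \frac{z}{-9483} = \frac{15328}{-27085} + \frac{39074}{-9483} = 15328 \left(- \frac{1}{27085}\right) + 39074 \left(- \frac{1}{9483}\right) = - \frac{15328}{27085} - \frac{39074}{9483} = - \frac{1203674714}{256847055}$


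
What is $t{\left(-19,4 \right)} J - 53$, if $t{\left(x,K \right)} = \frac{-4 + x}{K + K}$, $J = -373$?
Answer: $\frac{8155}{8} \approx 1019.4$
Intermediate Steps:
$t{\left(x,K \right)} = \frac{-4 + x}{2 K}$
$t{\left(-19,4 \right)} J - 53 = \frac{-4 - 19}{2 \cdot 4} \left(-373\right) - 53 = \frac{1}{2} \cdot \frac{1}{4} \left(-23\right) \left(-373\right) - 53 = \left(- \frac{23}{8}\right) \left(-373\right) - 53 = \frac{8579}{8} - 53 = \frac{8155}{8}$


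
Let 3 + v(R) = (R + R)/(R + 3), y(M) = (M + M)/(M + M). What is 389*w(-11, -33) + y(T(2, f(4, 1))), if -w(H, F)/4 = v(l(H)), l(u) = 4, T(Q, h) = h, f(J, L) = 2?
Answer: 20235/7 ≈ 2890.7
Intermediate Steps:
y(M) = 1 (y(M) = (2*M)/((2*M)) = (2*M)*(1/(2*M)) = 1)
v(R) = -3 + 2*R/(3 + R) (v(R) = -3 + (R + R)/(R + 3) = -3 + (2*R)/(3 + R) = -3 + 2*R/(3 + R))
w(H, F) = 52/7 (w(H, F) = -4*(-9 - 1*4)/(3 + 4) = -4*(-9 - 4)/7 = -4*(-13)/7 = -4*(-13/7) = 52/7)
389*w(-11, -33) + y(T(2, f(4, 1))) = 389*(52/7) + 1 = 20228/7 + 1 = 20235/7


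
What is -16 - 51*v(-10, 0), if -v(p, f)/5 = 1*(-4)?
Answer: -1036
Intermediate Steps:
v(p, f) = 20 (v(p, f) = -5*(-4) = 20)
-16 - 51*v(-10, 0) = -16 - 51*20 = -16 - 1020 = -1036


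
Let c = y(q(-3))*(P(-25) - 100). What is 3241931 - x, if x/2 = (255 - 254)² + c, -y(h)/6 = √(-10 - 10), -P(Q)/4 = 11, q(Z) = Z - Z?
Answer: 3241929 - 3456*I*√5 ≈ 3.2419e+6 - 7727.9*I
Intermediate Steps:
q(Z) = 0
P(Q) = -44 (P(Q) = -4*11 = -44)
y(h) = -12*I*√5 (y(h) = -6*√(-10 - 10) = -12*I*√5)
c = 1728*I*√5 (c = (-12*I*√5)*(-44 - 100) = -12*I*√5*(-144) = 1728*I*√5 ≈ 3863.9*I)
x = 2 + 3456*I*√5 (x = 2*((255 - 254)² + 1728*I*√5) = 2*(1² + 1728*I*√5) = 2*(1 + 1728*I*√5) = 2 + 3456*I*√5 ≈ 2.0 + 7727.9*I)
3241931 - x = 3241931 - (2 + 3456*I*√5) = 3241931 + (-2 - 3456*I*√5) = 3241929 - 3456*I*√5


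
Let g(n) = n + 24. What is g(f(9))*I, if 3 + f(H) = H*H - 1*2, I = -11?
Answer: -1100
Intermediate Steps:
f(H) = -5 + H² (f(H) = -3 + (H*H - 1*2) = -3 + (H² - 2) = -3 + (-2 + H²) = -5 + H²)
g(n) = 24 + n
g(f(9))*I = (24 + (-5 + 9²))*(-11) = (24 + (-5 + 81))*(-11) = (24 + 76)*(-11) = 100*(-11) = -1100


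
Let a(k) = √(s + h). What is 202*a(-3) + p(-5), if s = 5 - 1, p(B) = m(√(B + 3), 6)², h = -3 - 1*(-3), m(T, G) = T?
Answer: 402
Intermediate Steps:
h = 0 (h = -3 + 3 = 0)
p(B) = 3 + B (p(B) = (√(B + 3))² = (√(3 + B))² = 3 + B)
s = 4
a(k) = 2 (a(k) = √(4 + 0) = √4 = 2)
202*a(-3) + p(-5) = 202*2 + (3 - 5) = 404 - 2 = 402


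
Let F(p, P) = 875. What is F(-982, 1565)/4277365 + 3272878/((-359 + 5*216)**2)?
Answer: 399992819067/63529991399 ≈ 6.2961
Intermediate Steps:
F(-982, 1565)/4277365 + 3272878/((-359 + 5*216)**2) = 875/4277365 + 3272878/((-359 + 5*216)**2) = 875*(1/4277365) + 3272878/((-359 + 1080)**2) = 175/855473 + 3272878/(721**2) = 175/855473 + 3272878/519841 = 175/855473 + 3272878*(1/519841) = 175/855473 + 467554/74263 = 399992819067/63529991399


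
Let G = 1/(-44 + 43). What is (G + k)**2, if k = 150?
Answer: 22201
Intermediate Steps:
G = -1 (G = 1/(-1) = -1)
(G + k)**2 = (-1 + 150)**2 = 149**2 = 22201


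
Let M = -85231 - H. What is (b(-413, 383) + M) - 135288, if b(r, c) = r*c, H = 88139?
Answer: -466837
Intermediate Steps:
M = -173370 (M = -85231 - 1*88139 = -85231 - 88139 = -173370)
b(r, c) = c*r
(b(-413, 383) + M) - 135288 = (383*(-413) - 173370) - 135288 = (-158179 - 173370) - 135288 = -331549 - 135288 = -466837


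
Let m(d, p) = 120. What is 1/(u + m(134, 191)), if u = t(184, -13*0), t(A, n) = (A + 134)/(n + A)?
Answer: 92/11199 ≈ 0.0082150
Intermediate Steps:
t(A, n) = (134 + A)/(A + n)
u = 159/92 (u = (134 + 184)/(184 - 13*0) = 318/(184 + 0) = 318/184 = (1/184)*318 = 159/92 ≈ 1.7283)
1/(u + m(134, 191)) = 1/(159/92 + 120) = 1/(11199/92) = 92/11199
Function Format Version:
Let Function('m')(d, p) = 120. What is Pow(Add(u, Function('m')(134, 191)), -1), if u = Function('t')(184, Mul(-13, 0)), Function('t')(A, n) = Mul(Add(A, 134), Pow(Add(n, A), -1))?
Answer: Rational(92, 11199) ≈ 0.0082150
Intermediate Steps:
Function('t')(A, n) = Mul(Pow(Add(A, n), -1), Add(134, A)) (Function('t')(A, n) = Mul(Add(134, A), Pow(Add(A, n), -1)) = Mul(Pow(Add(A, n), -1), Add(134, A)))
u = Rational(159, 92) (u = Mul(Pow(Add(184, Mul(-13, 0)), -1), Add(134, 184)) = Mul(Pow(Add(184, 0), -1), 318) = Mul(Pow(184, -1), 318) = Mul(Rational(1, 184), 318) = Rational(159, 92) ≈ 1.7283)
Pow(Add(u, Function('m')(134, 191)), -1) = Pow(Add(Rational(159, 92), 120), -1) = Pow(Rational(11199, 92), -1) = Rational(92, 11199)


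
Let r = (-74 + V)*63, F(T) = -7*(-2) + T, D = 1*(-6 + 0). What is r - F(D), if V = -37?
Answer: -7001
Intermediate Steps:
D = -6 (D = 1*(-6) = -6)
F(T) = 14 + T
r = -6993 (r = (-74 - 37)*63 = -111*63 = -6993)
r - F(D) = -6993 - (14 - 6) = -6993 - 1*8 = -6993 - 8 = -7001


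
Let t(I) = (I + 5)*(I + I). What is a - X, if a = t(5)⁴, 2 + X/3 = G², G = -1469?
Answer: 93526123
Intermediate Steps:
X = 6473877 (X = -6 + 3*(-1469)² = -6 + 3*2157961 = -6 + 6473883 = 6473877)
t(I) = 2*I*(5 + I) (t(I) = (5 + I)*(2*I) = 2*I*(5 + I))
a = 100000000 (a = (2*5*(5 + 5))⁴ = (2*5*10)⁴ = 100⁴ = 100000000)
a - X = 100000000 - 1*6473877 = 100000000 - 6473877 = 93526123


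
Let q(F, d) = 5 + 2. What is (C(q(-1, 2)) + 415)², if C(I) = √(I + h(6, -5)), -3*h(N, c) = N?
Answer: (415 + √5)² ≈ 1.7409e+5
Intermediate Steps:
h(N, c) = -N/3
q(F, d) = 7
C(I) = √(-2 + I) (C(I) = √(I - ⅓*6) = √(I - 2) = √(-2 + I))
(C(q(-1, 2)) + 415)² = (√(-2 + 7) + 415)² = (√5 + 415)² = (415 + √5)²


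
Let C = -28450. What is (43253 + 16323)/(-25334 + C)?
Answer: -7447/6723 ≈ -1.1077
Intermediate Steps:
(43253 + 16323)/(-25334 + C) = (43253 + 16323)/(-25334 - 28450) = 59576/(-53784) = 59576*(-1/53784) = -7447/6723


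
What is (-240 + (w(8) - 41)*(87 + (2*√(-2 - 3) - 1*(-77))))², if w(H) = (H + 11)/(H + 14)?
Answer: 5628003671/121 + 132531236*I*√5/121 ≈ 4.6512e+7 + 2.4492e+6*I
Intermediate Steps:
w(H) = (11 + H)/(14 + H)
(-240 + (w(8) - 41)*(87 + (2*√(-2 - 3) - 1*(-77))))² = (-240 + ((11 + 8)/(14 + 8) - 41)*(87 + (2*√(-2 - 3) - 1*(-77))))² = (-240 + (19/22 - 41)*(87 + (2*√(-5) + 77)))² = (-240 + ((1/22)*19 - 41)*(87 + (2*(I*√5) + 77)))² = (-240 + (19/22 - 41)*(87 + (2*I*√5 + 77)))² = (-240 - 883*(87 + (77 + 2*I*√5))/22)² = (-240 - 883*(164 + 2*I*√5)/22)² = (-240 + (-72406/11 - 883*I*√5/11))² = (-75046/11 - 883*I*√5/11)²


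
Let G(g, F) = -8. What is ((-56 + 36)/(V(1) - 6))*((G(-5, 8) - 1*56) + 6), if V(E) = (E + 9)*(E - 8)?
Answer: -290/19 ≈ -15.263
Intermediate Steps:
V(E) = (-8 + E)*(9 + E) (V(E) = (9 + E)*(-8 + E) = (-8 + E)*(9 + E))
((-56 + 36)/(V(1) - 6))*((G(-5, 8) - 1*56) + 6) = ((-56 + 36)/((-72 + 1 + 1²) - 6))*((-8 - 1*56) + 6) = (-20/((-72 + 1 + 1) - 6))*((-8 - 56) + 6) = (-20/(-70 - 6))*(-64 + 6) = -20/(-76)*(-58) = -20*(-1/76)*(-58) = (5/19)*(-58) = -290/19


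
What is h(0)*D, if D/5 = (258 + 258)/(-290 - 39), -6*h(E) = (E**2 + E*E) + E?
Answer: 0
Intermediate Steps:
h(E) = -E**2/3 - E/6 (h(E) = -((E**2 + E*E) + E)/6 = -((E**2 + E**2) + E)/6 = -(2*E**2 + E)/6 = -(E + 2*E**2)/6 = -E**2/3 - E/6)
D = -2580/329 (D = 5*((258 + 258)/(-290 - 39)) = 5*(516/(-329)) = 5*(516*(-1/329)) = 5*(-516/329) = -2580/329 ≈ -7.8419)
h(0)*D = -1/6*0*(1 + 2*0)*(-2580/329) = -1/6*0*(1 + 0)*(-2580/329) = -1/6*0*1*(-2580/329) = 0*(-2580/329) = 0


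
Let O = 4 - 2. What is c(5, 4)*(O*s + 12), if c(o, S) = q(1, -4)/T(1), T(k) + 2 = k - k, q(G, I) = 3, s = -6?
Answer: 0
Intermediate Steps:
O = 2
T(k) = -2 (T(k) = -2 + (k - k) = -2 + 0 = -2)
c(o, S) = -3/2 (c(o, S) = 3/(-2) = 3*(-1/2) = -3/2)
c(5, 4)*(O*s + 12) = -3*(2*(-6) + 12)/2 = -3*(-12 + 12)/2 = -3/2*0 = 0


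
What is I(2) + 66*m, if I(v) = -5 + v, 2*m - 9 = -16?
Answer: -234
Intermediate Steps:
m = -7/2 (m = 9/2 + (½)*(-16) = 9/2 - 8 = -7/2 ≈ -3.5000)
I(2) + 66*m = (-5 + 2) + 66*(-7/2) = -3 - 231 = -234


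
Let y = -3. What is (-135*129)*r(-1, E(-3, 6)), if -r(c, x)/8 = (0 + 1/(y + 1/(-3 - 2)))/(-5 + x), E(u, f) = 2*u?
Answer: 87075/22 ≈ 3958.0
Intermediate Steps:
r(c, x) = 5/(2*(-5 + x)) (r(c, x) = -8*(0 + 1/(-3 + 1/(-3 - 2)))/(-5 + x) = -8*(0 + 1/(-3 + 1/(-5)))/(-5 + x) = -8*(0 + 1/(-3 - ⅕))/(-5 + x) = -8*(0 + 1/(-16/5))/(-5 + x) = -8*(0 - 5/16)/(-5 + x) = -(-5)/(2*(-5 + x)) = 5/(2*(-5 + x)))
(-135*129)*r(-1, E(-3, 6)) = (-135*129)*(5/(2*(-5 + 2*(-3)))) = -87075/(2*(-5 - 6)) = -87075/(2*(-11)) = -87075*(-1)/(2*11) = -17415*(-5/22) = 87075/22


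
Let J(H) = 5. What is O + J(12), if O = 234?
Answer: 239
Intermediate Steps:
O + J(12) = 234 + 5 = 239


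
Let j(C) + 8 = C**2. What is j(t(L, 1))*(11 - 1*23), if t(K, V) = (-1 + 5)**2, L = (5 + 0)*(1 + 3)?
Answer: -2976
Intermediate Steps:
L = 20 (L = 5*4 = 20)
t(K, V) = 16 (t(K, V) = 4**2 = 16)
j(C) = -8 + C**2
j(t(L, 1))*(11 - 1*23) = (-8 + 16**2)*(11 - 1*23) = (-8 + 256)*(11 - 23) = 248*(-12) = -2976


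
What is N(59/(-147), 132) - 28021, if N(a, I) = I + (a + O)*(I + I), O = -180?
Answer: -3700233/49 ≈ -75515.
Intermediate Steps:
N(a, I) = I + 2*I*(-180 + a) (N(a, I) = I + (a - 180)*(I + I) = I + (-180 + a)*(2*I) = I + 2*I*(-180 + a))
N(59/(-147), 132) - 28021 = 132*(-359 + 2*(59/(-147))) - 28021 = 132*(-359 + 2*(59*(-1/147))) - 28021 = 132*(-359 + 2*(-59/147)) - 28021 = 132*(-359 - 118/147) - 28021 = 132*(-52891/147) - 28021 = -2327204/49 - 28021 = -3700233/49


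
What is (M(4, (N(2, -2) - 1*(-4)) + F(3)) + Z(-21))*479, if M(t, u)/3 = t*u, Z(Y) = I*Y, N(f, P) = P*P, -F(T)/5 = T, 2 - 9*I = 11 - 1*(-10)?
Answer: -57001/3 ≈ -19000.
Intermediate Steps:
I = -19/9 (I = 2/9 - (11 - 1*(-10))/9 = 2/9 - (11 + 10)/9 = 2/9 - ⅑*21 = 2/9 - 7/3 = -19/9 ≈ -2.1111)
F(T) = -5*T
N(f, P) = P²
Z(Y) = -19*Y/9
M(t, u) = 3*t*u (M(t, u) = 3*(t*u) = 3*t*u)
(M(4, (N(2, -2) - 1*(-4)) + F(3)) + Z(-21))*479 = (3*4*(((-2)² - 1*(-4)) - 5*3) - 19/9*(-21))*479 = (3*4*((4 + 4) - 15) + 133/3)*479 = (3*4*(8 - 15) + 133/3)*479 = (3*4*(-7) + 133/3)*479 = (-84 + 133/3)*479 = -119/3*479 = -57001/3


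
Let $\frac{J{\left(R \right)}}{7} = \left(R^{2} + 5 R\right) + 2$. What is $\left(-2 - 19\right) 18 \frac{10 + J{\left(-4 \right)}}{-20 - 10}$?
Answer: $- \frac{252}{5} \approx -50.4$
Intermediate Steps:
$J{\left(R \right)} = 14 + 7 R^{2} + 35 R$ ($J{\left(R \right)} = 7 \left(\left(R^{2} + 5 R\right) + 2\right) = 7 \left(2 + R^{2} + 5 R\right) = 14 + 7 R^{2} + 35 R$)
$\left(-2 - 19\right) 18 \frac{10 + J{\left(-4 \right)}}{-20 - 10} = \left(-2 - 19\right) 18 \frac{10 + \left(14 + 7 \left(-4\right)^{2} + 35 \left(-4\right)\right)}{-20 - 10} = \left(-2 - 19\right) 18 \frac{10 + \left(14 + 7 \cdot 16 - 140\right)}{-30} = \left(-21\right) 18 \left(10 + \left(14 + 112 - 140\right)\right) \left(- \frac{1}{30}\right) = - 378 \left(10 - 14\right) \left(- \frac{1}{30}\right) = - 378 \left(\left(-4\right) \left(- \frac{1}{30}\right)\right) = \left(-378\right) \frac{2}{15} = - \frac{252}{5}$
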